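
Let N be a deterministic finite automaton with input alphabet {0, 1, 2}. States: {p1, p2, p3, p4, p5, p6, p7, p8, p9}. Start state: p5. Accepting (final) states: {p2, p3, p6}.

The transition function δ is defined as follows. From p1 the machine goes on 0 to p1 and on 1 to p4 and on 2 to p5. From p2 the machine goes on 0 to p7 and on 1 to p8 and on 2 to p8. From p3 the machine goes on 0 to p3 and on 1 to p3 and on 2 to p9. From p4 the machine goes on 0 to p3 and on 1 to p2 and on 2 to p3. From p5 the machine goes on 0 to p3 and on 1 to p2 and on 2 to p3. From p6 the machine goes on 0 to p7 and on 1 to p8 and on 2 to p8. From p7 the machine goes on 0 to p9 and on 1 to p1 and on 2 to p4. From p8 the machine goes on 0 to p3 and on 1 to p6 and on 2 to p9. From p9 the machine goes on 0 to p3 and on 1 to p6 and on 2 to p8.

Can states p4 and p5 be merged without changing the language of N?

Every state is reachable, so we keep all 9.
Initial partition by acceptance: {p2,p3,p6} | {p1,p4,p5,p7,p8,p9}.
Refine {p2,p3,p6} on symbol 0: members go to different blocks, giving {p2,p6} and {p3}.
On input 0, block {p1,p4,p5,p7,p8,p9} splits into {p4,p5,p8,p9} and {p1,p7}.
Split {p4,p5,p8,p9} by δ(·,2) → {p4,p5} and {p8,p9}.
Refine {p1,p7} on symbol 0: members go to different blocks, giving {p1} and {p7}.
Stable partition: {p2,p6} | {p4,p5} | {p3} | {p1} | {p8,p9} | {p7} — 6 equivalence classes.
p4 and p5 lie in the same block of the stable partition, so they are equivalent — no string distinguishes them.

Yes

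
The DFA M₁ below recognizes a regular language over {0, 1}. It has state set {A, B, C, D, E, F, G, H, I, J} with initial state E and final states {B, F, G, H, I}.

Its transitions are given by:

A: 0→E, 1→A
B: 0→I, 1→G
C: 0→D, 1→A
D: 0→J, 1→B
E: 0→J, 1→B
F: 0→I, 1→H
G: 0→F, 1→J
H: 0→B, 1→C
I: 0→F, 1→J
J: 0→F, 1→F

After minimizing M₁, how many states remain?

7

Every state is reachable, so we keep all 10.
Start with accepting vs non-accepting: {B,F,G,H,I} | {A,C,D,E,J}.
On input 1, block {B,F,G,H,I} splits into {G,H,I} and {B,F}.
Refine {A,C,D,E,J} on symbol 0: members go to different blocks, giving {A,C,D,E} and {J}.
Refine {G,H,I} on symbol 1: members go to different blocks, giving {G,I} and {H}.
Split {A,C,D,E} by δ(·,0) → {A,C} and {D,E}.
Refine {B,F} on symbol 1: members go to different blocks, giving {B} and {F}.
Stable partition: {G,I} | {A,C} | {B} | {J} | {H} | {D,E} | {F} — 7 equivalence classes.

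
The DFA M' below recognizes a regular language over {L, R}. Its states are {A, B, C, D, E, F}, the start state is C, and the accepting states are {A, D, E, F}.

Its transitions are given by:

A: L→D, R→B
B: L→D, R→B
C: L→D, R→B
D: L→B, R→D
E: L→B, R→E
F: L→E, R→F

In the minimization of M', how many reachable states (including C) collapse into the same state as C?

States {A,E,F} cannot be reached from the start state, so discard them.
Initial partition by acceptance: {D} | {B,C}.
The partition is now stable with 2 blocks: {D} | {B,C}.
State C belongs to the block {B,C}, which has 2 states.

2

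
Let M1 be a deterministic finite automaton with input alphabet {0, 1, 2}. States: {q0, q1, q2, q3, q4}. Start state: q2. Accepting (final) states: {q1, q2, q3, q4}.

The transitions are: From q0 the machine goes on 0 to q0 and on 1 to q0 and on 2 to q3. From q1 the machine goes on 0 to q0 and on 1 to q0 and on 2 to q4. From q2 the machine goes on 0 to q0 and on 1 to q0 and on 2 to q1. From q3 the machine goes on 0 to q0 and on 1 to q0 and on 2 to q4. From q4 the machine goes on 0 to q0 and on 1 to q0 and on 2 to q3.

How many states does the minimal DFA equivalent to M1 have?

Every state is reachable, so we keep all 5.
Start with accepting vs non-accepting: {q1,q2,q3,q4} | {q0}.
Stable partition: {q1,q2,q3,q4} | {q0} — 2 equivalence classes.

2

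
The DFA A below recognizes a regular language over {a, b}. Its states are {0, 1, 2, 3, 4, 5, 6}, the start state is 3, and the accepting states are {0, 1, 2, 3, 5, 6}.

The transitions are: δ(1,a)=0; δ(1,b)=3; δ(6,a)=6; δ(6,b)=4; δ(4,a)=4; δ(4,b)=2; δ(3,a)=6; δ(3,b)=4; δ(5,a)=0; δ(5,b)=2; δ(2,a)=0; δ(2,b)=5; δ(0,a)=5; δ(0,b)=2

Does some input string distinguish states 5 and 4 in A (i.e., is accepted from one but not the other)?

First remove the unreachable states {1}; 6 states remain.
Initial partition by acceptance: {0,2,3,5,6} | {4}.
Refine {0,2,3,5,6} on symbol b: members go to different blocks, giving {0,2,5} and {3,6}.
Stable partition: {0,2,5} | {4} | {3,6} — 3 equivalence classes.
5 and 4 end up in different blocks, so they are distinguishable. For instance, the string 'ε' is accepted from only 5.

Yes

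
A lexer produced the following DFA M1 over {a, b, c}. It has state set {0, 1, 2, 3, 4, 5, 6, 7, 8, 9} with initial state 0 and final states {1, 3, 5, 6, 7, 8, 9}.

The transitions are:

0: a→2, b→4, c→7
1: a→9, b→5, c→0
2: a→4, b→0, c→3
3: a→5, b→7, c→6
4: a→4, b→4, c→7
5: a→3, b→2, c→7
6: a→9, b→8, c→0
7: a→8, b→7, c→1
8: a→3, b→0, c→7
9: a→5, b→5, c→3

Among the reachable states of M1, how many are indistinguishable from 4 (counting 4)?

All states are reachable from the start state.
P0 = {1,3,5,6,7,8,9} | {0,2,4}.
On input b, block {1,3,5,6,7,8,9} splits into {1,3,6,7,9} and {5,8}.
Refine {1,3,6,7,9} on symbol a: members go to different blocks, giving {3,7,9} and {1,6}.
Split {3,7,9} by δ(·,b) → {3,7} and {9}.
No further refinement is possible. Final partition (5 blocks): {3,7} | {0,2,4} | {5,8} | {1,6} | {9}.
The equivalence class containing 4 is {0,2,4}, of size 3.

3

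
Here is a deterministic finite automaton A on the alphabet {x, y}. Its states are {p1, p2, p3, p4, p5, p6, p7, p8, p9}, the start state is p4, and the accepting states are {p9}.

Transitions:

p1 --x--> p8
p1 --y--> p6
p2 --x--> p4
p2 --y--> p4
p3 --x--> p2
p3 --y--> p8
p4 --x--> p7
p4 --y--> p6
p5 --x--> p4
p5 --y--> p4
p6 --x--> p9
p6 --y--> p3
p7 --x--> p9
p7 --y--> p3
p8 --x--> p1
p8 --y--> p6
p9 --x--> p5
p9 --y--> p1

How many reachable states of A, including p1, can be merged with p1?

2

Every state is reachable, so we keep all 9.
Initial partition by acceptance: {p9} | {p1,p2,p3,p4,p5,p6,p7,p8}.
Refine {p1,p2,p3,p4,p5,p6,p7,p8} on symbol x: members go to different blocks, giving {p1,p2,p3,p4,p5,p8} and {p6,p7}.
Refine {p1,p2,p3,p4,p5,p8} on symbol x: members go to different blocks, giving {p1,p2,p3,p5,p8} and {p4}.
On input x, block {p1,p2,p3,p5,p8} splits into {p1,p3,p8} and {p2,p5}.
Split {p1,p3,p8} by δ(·,x) → {p1,p8} and {p3}.
The partition is now stable with 6 blocks: {p9} | {p1,p8} | {p6,p7} | {p4} | {p2,p5} | {p3}.
State p1 belongs to the block {p1,p8}, which has 2 states.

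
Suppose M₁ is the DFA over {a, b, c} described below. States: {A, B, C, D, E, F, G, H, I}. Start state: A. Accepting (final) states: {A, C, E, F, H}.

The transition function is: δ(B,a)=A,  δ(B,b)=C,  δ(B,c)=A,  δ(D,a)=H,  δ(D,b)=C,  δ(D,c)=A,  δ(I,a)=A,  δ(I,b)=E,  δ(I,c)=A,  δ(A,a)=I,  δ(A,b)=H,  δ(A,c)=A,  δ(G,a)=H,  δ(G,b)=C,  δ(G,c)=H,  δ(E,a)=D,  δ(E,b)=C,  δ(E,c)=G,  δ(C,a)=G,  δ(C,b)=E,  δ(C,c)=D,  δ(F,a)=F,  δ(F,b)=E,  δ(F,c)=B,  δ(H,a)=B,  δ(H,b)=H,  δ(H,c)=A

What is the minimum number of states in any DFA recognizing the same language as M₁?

3

States {F} cannot be reached from the start state, so discard them.
Initial partition by acceptance: {A,C,E,H} | {B,D,G,I}.
Refine {A,C,E,H} on symbol c: members go to different blocks, giving {A,H} and {C,E}.
The partition is now stable with 3 blocks: {A,H} | {B,D,G,I} | {C,E}.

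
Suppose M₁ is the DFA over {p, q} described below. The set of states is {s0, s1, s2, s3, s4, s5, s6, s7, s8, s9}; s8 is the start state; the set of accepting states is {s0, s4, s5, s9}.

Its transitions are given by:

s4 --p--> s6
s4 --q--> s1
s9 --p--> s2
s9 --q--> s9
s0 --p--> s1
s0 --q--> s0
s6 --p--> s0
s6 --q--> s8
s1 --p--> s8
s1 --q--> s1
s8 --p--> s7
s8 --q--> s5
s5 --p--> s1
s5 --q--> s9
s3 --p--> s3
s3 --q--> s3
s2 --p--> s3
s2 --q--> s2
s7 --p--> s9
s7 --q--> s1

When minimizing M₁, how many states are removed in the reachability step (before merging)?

Starting at s8 and following transitions, the reachable set is {s1, s2, s3, s5, s7, s8, s9}. That leaves s0, s4, s6 unreachable — 3 in total.

3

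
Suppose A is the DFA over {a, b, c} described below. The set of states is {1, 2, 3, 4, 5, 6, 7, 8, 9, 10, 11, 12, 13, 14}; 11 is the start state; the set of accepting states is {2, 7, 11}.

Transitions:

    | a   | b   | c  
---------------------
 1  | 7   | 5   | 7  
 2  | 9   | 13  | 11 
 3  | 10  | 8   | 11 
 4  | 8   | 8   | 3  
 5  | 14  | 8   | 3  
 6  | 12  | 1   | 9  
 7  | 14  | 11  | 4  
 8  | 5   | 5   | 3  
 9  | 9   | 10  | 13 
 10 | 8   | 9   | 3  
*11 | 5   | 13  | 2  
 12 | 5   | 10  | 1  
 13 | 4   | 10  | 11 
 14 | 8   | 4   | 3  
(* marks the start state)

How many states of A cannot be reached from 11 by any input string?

4

BFS from 11 reaches {2, 3, 4, 5, 8, 9, 10, 11, 13, 14}; the 4 state(s) 1, 6, 7, 12 are never visited.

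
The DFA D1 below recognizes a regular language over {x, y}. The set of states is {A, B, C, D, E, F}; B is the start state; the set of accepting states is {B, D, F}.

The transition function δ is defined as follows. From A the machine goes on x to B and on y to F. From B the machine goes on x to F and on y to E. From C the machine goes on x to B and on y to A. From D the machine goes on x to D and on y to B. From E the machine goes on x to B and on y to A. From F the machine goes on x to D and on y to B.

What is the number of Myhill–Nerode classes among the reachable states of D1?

First remove the unreachable states {C}; 5 states remain.
Start with accepting vs non-accepting: {B,D,F} | {A,E}.
On input y, block {B,D,F} splits into {D,F} and {B}.
Refine {A,E} on symbol y: members go to different blocks, giving {A} and {E}.
Stable partition: {D,F} | {A} | {B} | {E} — 4 equivalence classes.

4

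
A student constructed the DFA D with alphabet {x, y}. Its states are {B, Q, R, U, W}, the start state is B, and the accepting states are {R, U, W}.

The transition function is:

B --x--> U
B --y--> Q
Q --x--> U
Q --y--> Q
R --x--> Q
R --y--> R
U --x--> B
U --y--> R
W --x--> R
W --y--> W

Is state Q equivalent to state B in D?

First remove the unreachable states {W}; 4 states remain.
Start with accepting vs non-accepting: {R,U} | {B,Q}.
No further refinement is possible. Final partition (2 blocks): {R,U} | {B,Q}.
Q and B lie in the same block of the stable partition, so they are equivalent — no string distinguishes them.

Yes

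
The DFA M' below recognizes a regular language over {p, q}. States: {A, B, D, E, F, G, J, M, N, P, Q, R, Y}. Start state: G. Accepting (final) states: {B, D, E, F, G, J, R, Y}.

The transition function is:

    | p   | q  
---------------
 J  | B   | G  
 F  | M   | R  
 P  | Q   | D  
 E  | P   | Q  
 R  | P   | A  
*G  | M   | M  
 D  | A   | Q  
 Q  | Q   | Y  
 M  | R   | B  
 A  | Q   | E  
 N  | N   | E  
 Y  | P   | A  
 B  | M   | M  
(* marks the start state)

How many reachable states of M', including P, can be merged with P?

First remove the unreachable states {F,J,N}; 10 states remain.
Initial partition by acceptance: {B,D,E,G,R,Y} | {A,M,P,Q}.
Split {A,M,P,Q} by δ(·,p) → {A,P,Q} and {M}.
Split {B,D,E,G,R,Y} by δ(·,p) → {D,E,R,Y} and {B,G}.
Stable partition: {D,E,R,Y} | {A,P,Q} | {M} | {B,G} — 4 equivalence classes.
The equivalence class containing P is {A,P,Q}, of size 3.

3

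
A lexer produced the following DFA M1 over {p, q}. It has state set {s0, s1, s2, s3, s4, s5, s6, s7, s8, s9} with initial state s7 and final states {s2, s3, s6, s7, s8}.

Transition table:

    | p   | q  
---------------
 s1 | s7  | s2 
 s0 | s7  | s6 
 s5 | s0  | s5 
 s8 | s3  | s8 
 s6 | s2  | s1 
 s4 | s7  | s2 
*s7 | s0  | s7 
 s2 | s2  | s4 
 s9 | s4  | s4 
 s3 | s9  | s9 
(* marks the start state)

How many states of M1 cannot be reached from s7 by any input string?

4

BFS from s7 reaches {s0, s1, s2, s4, s6, s7}; the 4 state(s) s3, s5, s8, s9 are never visited.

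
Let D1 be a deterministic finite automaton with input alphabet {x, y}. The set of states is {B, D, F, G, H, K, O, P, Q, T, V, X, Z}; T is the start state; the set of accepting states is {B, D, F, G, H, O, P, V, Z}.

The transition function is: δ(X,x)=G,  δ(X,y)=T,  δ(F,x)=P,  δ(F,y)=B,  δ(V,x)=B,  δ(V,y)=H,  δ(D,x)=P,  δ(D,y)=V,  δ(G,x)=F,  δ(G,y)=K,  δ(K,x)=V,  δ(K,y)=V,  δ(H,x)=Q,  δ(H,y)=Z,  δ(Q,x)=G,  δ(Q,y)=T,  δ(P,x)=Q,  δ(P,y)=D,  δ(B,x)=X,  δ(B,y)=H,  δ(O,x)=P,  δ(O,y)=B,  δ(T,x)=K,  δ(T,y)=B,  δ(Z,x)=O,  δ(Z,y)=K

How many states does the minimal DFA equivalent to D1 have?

10

Initial partition by acceptance: {B,D,F,G,H,O,P,V,Z} | {K,Q,T,X}.
On input x, block {B,D,F,G,H,O,P,V,Z} splits into {D,F,G,O,V,Z} and {B,H,P}.
Split {D,F,G,O,V,Z} by δ(·,x) → {D,F,O,V} and {G,Z}.
On input y, block {D,F,O,V} splits into {F,O,V} and {D}.
Split {K,Q,T,X} by δ(·,x) → {Q,X} and {T} and {K}.
Split {B,H,P} by δ(·,y) → {H} and {B} and {P}.
Split {F,O,V} by δ(·,x) → {F,O} and {V}.
The partition is now stable with 10 blocks: {F,O} | {Q,X} | {H} | {G,Z} | {D} | {T} | {K} | {B} | {P} | {V}.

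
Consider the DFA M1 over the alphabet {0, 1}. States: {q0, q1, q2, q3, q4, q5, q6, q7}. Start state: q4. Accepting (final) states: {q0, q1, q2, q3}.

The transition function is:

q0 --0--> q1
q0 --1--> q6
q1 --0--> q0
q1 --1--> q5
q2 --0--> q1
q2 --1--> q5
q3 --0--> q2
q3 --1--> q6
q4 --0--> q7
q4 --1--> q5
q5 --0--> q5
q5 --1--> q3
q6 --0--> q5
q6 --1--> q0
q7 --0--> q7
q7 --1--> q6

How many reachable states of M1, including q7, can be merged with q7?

P0 = {q0,q1,q2,q3} | {q4,q5,q6,q7}.
Refine {q4,q5,q6,q7} on symbol 1: members go to different blocks, giving {q4,q7} and {q5,q6}.
The partition is now stable with 3 blocks: {q0,q1,q2,q3} | {q4,q7} | {q5,q6}.
State q7 belongs to the block {q4,q7}, which has 2 states.

2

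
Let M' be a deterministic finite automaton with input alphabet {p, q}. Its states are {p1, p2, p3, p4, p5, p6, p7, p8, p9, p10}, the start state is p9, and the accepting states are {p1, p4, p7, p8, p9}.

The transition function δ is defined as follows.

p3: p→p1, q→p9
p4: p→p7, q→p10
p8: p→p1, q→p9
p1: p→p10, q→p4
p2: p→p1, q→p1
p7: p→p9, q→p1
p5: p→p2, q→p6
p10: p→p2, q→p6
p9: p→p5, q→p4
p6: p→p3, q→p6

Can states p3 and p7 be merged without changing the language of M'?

First remove the unreachable states {p8}; 9 states remain.
P0 = {p1,p4,p7,p9} | {p2,p3,p5,p6,p10}.
On input p, block {p1,p4,p7,p9} splits into {p1,p9} and {p4,p7}.
On input p, block {p2,p3,p5,p6,p10} splits into {p5,p6,p10} and {p2,p3}.
On input p, block {p4,p7} splits into {p4} and {p7}.
Stable partition: {p1,p9} | {p5,p6,p10} | {p4} | {p2,p3} | {p7} — 5 equivalence classes.
p3 and p7 end up in different blocks, so they are distinguishable. For instance, the string 'ε' is accepted from only p7.

No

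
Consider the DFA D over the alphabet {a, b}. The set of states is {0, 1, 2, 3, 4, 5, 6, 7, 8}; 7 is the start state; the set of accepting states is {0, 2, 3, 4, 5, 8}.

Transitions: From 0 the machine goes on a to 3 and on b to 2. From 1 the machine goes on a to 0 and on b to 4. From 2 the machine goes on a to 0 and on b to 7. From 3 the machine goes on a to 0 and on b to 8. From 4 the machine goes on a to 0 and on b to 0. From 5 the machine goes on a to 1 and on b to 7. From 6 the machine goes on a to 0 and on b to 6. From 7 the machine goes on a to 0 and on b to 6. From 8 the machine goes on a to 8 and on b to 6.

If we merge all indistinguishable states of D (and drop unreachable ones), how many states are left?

States {1,4,5} cannot be reached from the start state, so discard them.
Initial partition by acceptance: {0,2,3,8} | {6,7}.
Refine {0,2,3,8} on symbol b: members go to different blocks, giving {0,3} and {2,8}.
Split {2,8} by δ(·,a) → {2} and {8}.
Refine {0,3} on symbol b: members go to different blocks, giving {0} and {3}.
Stable partition: {0} | {6,7} | {2} | {8} | {3} — 5 equivalence classes.

5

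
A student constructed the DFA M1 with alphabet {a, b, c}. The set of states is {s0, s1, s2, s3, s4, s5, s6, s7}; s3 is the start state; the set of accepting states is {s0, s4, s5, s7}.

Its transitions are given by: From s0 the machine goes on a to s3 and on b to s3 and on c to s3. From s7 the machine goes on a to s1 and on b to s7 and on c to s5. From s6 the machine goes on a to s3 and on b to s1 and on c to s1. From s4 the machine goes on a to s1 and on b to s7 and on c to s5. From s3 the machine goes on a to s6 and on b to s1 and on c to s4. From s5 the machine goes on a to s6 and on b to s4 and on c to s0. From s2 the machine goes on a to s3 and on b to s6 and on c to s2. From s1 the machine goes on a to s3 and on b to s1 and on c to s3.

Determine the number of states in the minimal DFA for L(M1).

6

Reachable states from the start: {s0,s1,s3,s4,s5,s6,s7}. Unreachable: {s2} — drop them.
P0 = {s0,s4,s5,s7} | {s1,s3,s6}.
Refine {s0,s4,s5,s7} on symbol b: members go to different blocks, giving {s4,s5,s7} and {s0}.
Refine {s4,s5,s7} on symbol c: members go to different blocks, giving {s4,s7} and {s5}.
Split {s1,s3,s6} by δ(·,c) → {s1,s6} and {s3}.
On input c, block {s1,s6} splits into {s1} and {s6}.
The partition is now stable with 6 blocks: {s4,s7} | {s1} | {s0} | {s5} | {s3} | {s6}.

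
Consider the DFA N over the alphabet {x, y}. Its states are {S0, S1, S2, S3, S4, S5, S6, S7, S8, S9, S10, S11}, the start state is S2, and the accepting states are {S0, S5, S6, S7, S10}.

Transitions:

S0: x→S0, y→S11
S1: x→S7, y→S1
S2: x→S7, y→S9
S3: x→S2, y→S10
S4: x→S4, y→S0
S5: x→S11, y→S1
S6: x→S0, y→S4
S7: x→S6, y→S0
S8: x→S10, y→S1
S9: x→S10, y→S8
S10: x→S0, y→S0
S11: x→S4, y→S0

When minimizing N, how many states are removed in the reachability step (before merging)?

2

Starting at S2 and following transitions, the reachable set is {S0, S1, S2, S4, S6, S7, S8, S9, S10, S11}. That leaves S3, S5 unreachable — 2 in total.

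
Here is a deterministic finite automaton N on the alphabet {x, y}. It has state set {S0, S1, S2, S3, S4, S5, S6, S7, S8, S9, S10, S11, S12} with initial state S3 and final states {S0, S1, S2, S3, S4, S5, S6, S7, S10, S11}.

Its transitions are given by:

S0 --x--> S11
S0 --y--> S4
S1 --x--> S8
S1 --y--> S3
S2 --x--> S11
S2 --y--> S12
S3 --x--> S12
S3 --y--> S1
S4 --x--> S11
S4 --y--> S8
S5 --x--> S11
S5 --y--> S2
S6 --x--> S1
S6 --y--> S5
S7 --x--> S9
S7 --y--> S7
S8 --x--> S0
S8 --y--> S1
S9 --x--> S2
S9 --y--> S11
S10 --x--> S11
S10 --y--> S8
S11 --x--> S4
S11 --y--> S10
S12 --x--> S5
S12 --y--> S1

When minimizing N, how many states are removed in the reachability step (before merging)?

3

No path from S3 leads to S6, S7, S9; the other 10 states are all reachable.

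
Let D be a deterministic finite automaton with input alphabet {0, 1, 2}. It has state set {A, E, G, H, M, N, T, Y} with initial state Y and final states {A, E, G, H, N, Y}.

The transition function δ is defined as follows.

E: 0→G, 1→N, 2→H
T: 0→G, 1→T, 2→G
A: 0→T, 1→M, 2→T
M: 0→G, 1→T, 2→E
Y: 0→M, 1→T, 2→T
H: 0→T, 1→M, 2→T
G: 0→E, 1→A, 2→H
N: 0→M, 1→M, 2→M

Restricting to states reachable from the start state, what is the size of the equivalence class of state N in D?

All states are reachable from the start state.
P0 = {A,E,G,H,N,Y} | {M,T}.
Refine {A,E,G,H,N,Y} on symbol 0: members go to different blocks, giving {A,H,N,Y} and {E,G}.
Stable partition: {A,H,N,Y} | {M,T} | {E,G} — 3 equivalence classes.
The equivalence class containing N is {A,H,N,Y}, of size 4.

4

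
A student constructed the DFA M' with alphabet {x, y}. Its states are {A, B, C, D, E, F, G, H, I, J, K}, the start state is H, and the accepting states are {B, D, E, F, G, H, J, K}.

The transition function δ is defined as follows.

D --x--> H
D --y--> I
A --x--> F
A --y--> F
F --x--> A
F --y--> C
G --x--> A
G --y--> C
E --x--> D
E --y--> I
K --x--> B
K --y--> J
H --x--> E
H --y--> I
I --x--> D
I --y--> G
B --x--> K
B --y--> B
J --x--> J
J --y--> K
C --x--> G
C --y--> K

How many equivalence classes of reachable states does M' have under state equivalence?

6

All states are reachable from the start state.
Initial partition by acceptance: {B,D,E,F,G,H,J,K} | {A,C,I}.
Split {B,D,E,F,G,H,J,K} by δ(·,x) → {B,D,E,H,J,K} and {F,G}.
Refine {B,D,E,H,J,K} on symbol y: members go to different blocks, giving {B,J,K} and {D,E,H}.
On input x, block {A,C,I} splits into {A,C} and {I}.
On input y, block {A,C} splits into {A} and {C}.
The partition is now stable with 6 blocks: {B,J,K} | {A} | {F,G} | {D,E,H} | {I} | {C}.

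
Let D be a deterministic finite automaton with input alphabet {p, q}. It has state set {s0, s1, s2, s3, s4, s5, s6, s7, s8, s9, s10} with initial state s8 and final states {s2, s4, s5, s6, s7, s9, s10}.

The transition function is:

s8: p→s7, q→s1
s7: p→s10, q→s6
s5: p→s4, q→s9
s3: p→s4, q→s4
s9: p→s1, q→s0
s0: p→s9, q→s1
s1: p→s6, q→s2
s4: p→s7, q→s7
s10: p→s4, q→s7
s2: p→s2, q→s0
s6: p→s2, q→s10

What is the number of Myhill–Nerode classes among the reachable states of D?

States {s3,s5} cannot be reached from the start state, so discard them.
P0 = {s2,s4,s6,s7,s9,s10} | {s0,s1,s8}.
Split {s2,s4,s6,s7,s9,s10} by δ(·,p) → {s2,s4,s6,s7,s10} and {s9}.
Refine {s2,s4,s6,s7,s10} on symbol q: members go to different blocks, giving {s4,s6,s7,s10} and {s2}.
On input p, block {s4,s6,s7,s10} splits into {s4,s7,s10} and {s6}.
Split {s4,s7,s10} by δ(·,q) → {s4,s10} and {s7}.
Refine {s4,s10} on symbol p: members go to different blocks, giving {s4} and {s10}.
Refine {s0,s1,s8} on symbol p: members go to different blocks, giving {s0} and {s1} and {s8}.
The partition is now stable with 9 blocks: {s4} | {s0} | {s9} | {s2} | {s6} | {s7} | {s10} | {s1} | {s8}.

9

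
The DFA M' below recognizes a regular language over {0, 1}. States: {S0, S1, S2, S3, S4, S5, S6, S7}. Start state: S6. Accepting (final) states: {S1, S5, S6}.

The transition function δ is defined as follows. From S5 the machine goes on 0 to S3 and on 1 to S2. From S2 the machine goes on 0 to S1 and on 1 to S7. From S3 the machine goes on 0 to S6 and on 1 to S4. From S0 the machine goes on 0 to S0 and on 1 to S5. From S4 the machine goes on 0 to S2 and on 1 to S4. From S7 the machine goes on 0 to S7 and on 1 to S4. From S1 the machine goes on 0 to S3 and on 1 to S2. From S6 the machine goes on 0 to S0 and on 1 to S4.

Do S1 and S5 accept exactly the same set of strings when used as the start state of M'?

Start with accepting vs non-accepting: {S1,S5,S6} | {S0,S2,S3,S4,S7}.
Split {S0,S2,S3,S4,S7} by δ(·,0) → {S0,S4,S7} and {S2,S3}.
On input 0, block {S1,S5,S6} splits into {S1,S5} and {S6}.
Split {S0,S4,S7} by δ(·,0) → {S0,S7} and {S4}.
On input 1, block {S0,S7} splits into {S0} and {S7}.
On input 0, block {S2,S3} splits into {S2} and {S3}.
No further refinement is possible. Final partition (7 blocks): {S1,S5} | {S0} | {S2} | {S6} | {S4} | {S7} | {S3}.
S1 and S5 lie in the same block of the stable partition, so they are equivalent — no string distinguishes them.

Yes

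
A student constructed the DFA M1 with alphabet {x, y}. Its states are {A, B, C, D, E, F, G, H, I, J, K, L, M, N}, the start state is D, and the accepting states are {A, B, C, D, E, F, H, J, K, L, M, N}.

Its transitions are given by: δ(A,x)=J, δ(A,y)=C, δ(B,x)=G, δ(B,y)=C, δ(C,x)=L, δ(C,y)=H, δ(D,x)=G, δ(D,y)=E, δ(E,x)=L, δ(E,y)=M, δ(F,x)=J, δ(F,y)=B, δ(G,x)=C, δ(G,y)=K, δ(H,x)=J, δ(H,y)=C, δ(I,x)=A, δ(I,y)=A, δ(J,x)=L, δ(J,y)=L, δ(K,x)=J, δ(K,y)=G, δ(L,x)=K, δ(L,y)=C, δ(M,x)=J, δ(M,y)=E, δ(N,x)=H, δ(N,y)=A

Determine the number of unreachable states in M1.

5

No path from D leads to A, B, F, I, N; the other 9 states are all reachable.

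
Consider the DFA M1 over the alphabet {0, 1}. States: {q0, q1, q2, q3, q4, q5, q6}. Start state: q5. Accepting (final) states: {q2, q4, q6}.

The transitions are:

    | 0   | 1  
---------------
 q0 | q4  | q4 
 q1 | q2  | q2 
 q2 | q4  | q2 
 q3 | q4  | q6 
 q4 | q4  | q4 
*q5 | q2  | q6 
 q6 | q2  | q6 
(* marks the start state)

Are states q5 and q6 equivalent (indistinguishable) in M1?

States {q0,q1,q3} cannot be reached from the start state, so discard them.
P0 = {q2,q4,q6} | {q5}.
Stable partition: {q2,q4,q6} | {q5} — 2 equivalence classes.
q5 and q6 end up in different blocks, so they are distinguishable. For instance, the string 'ε' is accepted from only q6.

No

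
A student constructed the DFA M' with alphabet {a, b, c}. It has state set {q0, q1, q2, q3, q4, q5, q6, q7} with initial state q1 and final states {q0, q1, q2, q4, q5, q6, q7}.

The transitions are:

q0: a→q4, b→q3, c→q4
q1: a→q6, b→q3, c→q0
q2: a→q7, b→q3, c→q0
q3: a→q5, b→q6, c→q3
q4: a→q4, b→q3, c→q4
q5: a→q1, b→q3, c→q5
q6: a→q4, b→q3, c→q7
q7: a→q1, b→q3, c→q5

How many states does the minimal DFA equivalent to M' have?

2

First remove the unreachable states {q2}; 7 states remain.
Initial partition by acceptance: {q0,q1,q4,q5,q6,q7} | {q3}.
The partition is now stable with 2 blocks: {q0,q1,q4,q5,q6,q7} | {q3}.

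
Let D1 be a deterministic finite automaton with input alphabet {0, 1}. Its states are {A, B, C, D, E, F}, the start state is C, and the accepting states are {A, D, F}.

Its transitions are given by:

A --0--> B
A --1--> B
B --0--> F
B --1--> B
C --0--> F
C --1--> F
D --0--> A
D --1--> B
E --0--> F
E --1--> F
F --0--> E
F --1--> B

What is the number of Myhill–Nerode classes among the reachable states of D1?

Reachable states from the start: {B,C,E,F}. Unreachable: {A,D} — drop them.
P0 = {F} | {B,C,E}.
On input 1, block {B,C,E} splits into {C,E} and {B}.
Stable partition: {F} | {C,E} | {B} — 3 equivalence classes.

3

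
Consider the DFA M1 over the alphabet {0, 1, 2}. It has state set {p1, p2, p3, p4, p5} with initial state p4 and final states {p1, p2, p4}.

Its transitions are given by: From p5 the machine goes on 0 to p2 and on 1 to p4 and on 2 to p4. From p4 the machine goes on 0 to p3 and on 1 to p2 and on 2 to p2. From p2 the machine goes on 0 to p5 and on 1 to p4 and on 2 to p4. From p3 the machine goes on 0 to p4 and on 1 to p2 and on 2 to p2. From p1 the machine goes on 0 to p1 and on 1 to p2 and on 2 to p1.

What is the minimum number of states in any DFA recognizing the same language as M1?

First remove the unreachable states {p1}; 4 states remain.
Initial partition by acceptance: {p2,p4} | {p3,p5}.
No further refinement is possible. Final partition (2 blocks): {p2,p4} | {p3,p5}.

2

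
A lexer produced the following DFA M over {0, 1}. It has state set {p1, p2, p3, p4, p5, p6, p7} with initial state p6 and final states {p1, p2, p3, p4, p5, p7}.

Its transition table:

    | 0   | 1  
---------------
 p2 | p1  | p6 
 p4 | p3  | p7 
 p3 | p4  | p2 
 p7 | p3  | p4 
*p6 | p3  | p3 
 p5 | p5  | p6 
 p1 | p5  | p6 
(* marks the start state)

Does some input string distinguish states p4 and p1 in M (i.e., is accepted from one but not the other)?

Every state is reachable, so we keep all 7.
Start with accepting vs non-accepting: {p1,p2,p3,p4,p5,p7} | {p6}.
On input 1, block {p1,p2,p3,p4,p5,p7} splits into {p1,p2,p5} and {p3,p4,p7}.
Split {p3,p4,p7} by δ(·,1) → {p4,p7} and {p3}.
Stable partition: {p1,p2,p5} | {p6} | {p4,p7} | {p3} — 4 equivalence classes.
p4 and p1 end up in different blocks, so they are distinguishable. For instance, the string '1' is accepted from only p4.

Yes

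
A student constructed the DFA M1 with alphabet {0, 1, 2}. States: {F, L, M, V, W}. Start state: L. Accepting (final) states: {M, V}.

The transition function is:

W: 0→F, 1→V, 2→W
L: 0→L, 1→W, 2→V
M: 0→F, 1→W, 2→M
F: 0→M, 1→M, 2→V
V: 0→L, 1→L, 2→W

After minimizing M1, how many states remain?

5

Initial partition by acceptance: {M,V} | {F,L,W}.
On input 2, block {M,V} splits into {M} and {V}.
Split {F,L,W} by δ(·,0) → {L,W} and {F}.
On input 0, block {L,W} splits into {L} and {W}.
No further refinement is possible. Final partition (5 blocks): {M} | {L} | {V} | {F} | {W}.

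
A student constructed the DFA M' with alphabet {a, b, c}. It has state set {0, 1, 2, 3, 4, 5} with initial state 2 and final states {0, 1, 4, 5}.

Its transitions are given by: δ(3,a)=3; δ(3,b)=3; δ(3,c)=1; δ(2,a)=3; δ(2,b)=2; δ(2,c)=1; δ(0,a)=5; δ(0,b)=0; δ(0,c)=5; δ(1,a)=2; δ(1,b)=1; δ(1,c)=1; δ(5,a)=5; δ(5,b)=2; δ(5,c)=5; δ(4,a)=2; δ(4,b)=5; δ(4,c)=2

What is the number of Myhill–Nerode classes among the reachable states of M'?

2

First remove the unreachable states {0,4,5}; 3 states remain.
P0 = {1} | {2,3}.
No further refinement is possible. Final partition (2 blocks): {1} | {2,3}.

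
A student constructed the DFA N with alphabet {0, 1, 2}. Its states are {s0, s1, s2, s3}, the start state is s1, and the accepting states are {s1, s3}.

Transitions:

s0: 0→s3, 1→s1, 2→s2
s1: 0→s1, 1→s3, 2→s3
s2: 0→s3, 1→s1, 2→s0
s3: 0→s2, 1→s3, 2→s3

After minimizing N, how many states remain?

Every state is reachable, so we keep all 4.
Initial partition by acceptance: {s1,s3} | {s0,s2}.
On input 0, block {s1,s3} splits into {s1} and {s3}.
No further refinement is possible. Final partition (3 blocks): {s1} | {s0,s2} | {s3}.

3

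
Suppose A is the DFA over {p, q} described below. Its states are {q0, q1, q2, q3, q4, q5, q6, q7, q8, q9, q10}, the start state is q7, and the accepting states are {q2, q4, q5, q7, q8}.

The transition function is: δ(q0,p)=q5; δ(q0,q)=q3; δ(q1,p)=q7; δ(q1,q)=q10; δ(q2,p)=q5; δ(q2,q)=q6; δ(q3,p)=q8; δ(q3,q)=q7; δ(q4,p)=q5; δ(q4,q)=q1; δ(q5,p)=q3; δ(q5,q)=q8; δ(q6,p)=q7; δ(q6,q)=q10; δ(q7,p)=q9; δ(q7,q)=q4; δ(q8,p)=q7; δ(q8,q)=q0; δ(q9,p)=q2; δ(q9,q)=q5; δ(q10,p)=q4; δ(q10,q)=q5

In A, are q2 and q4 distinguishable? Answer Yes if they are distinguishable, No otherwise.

No

All states are reachable from the start state.
P0 = {q2,q4,q5,q7,q8} | {q0,q1,q3,q6,q9,q10}.
Split {q2,q4,q5,q7,q8} by δ(·,p) → {q2,q4,q8} and {q5,q7}.
Refine {q0,q1,q3,q6,q9,q10} on symbol p: members go to different blocks, giving {q0,q1,q6} and {q3,q9,q10}.
The partition is now stable with 4 blocks: {q2,q4,q8} | {q0,q1,q6} | {q5,q7} | {q3,q9,q10}.
q2 and q4 lie in the same block of the stable partition, so they are equivalent — no string distinguishes them.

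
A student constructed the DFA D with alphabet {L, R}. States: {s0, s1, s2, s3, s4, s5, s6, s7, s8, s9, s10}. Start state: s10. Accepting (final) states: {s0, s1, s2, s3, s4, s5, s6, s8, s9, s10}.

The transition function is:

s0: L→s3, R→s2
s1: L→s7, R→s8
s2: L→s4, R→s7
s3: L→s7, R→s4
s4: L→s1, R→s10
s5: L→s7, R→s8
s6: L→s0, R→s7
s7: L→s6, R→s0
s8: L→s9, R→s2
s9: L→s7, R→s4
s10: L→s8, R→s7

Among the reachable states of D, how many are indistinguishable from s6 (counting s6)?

Reachable states from the start: {s0,s1,s2,s3,s4,s6,s7,s8,s9,s10}. Unreachable: {s5} — drop them.
P0 = {s0,s1,s2,s3,s4,s6,s8,s9,s10} | {s7}.
On input L, block {s0,s1,s2,s3,s4,s6,s8,s9,s10} splits into {s0,s2,s4,s6,s8,s10} and {s1,s3,s9}.
Refine {s0,s2,s4,s6,s8,s10} on symbol L: members go to different blocks, giving {s0,s4,s8} and {s2,s6,s10}.
Stable partition: {s0,s4,s8} | {s7} | {s1,s3,s9} | {s2,s6,s10} — 4 equivalence classes.
The equivalence class containing s6 is {s2,s6,s10}, of size 3.

3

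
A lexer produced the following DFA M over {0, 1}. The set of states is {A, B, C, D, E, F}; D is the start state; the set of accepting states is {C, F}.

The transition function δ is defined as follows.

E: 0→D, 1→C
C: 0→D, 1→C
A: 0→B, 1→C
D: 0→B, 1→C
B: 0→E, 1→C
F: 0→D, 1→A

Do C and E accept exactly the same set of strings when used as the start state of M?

No

Reachable states from the start: {B,C,D,E}. Unreachable: {A,F} — drop them.
P0 = {C} | {B,D,E}.
The partition is now stable with 2 blocks: {C} | {B,D,E}.
C and E end up in different blocks, so they are distinguishable. For instance, the string 'ε' is accepted from only C.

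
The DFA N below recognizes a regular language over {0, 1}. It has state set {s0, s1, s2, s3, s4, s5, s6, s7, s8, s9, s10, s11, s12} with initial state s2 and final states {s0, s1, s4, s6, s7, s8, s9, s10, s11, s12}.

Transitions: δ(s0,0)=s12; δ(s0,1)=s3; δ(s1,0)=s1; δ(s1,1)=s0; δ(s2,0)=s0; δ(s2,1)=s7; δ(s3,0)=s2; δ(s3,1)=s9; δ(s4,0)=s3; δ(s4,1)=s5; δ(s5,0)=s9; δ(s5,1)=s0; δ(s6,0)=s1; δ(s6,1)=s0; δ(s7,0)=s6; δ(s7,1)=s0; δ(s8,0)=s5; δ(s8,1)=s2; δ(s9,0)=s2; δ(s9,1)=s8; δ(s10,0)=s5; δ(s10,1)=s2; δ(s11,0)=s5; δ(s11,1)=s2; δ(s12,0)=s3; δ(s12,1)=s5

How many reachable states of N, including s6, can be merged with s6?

Reachable states from the start: {s0,s1,s2,s3,s5,s6,s7,s8,s9,s12}. Unreachable: {s4,s10,s11} — drop them.
P0 = {s0,s1,s6,s7,s8,s9,s12} | {s2,s3,s5}.
Refine {s0,s1,s6,s7,s8,s9,s12} on symbol 0: members go to different blocks, giving {s0,s1,s6,s7} and {s8,s9,s12}.
Refine {s0,s1,s6,s7} on symbol 0: members go to different blocks, giving {s1,s6,s7} and {s0}.
Refine {s2,s3,s5} on symbol 0: members go to different blocks, giving {s2} and {s3} and {s5}.
Refine {s8,s9,s12} on symbol 0: members go to different blocks, giving {s8} and {s9} and {s12}.
No further refinement is possible. Final partition (8 blocks): {s1,s6,s7} | {s2} | {s8} | {s0} | {s3} | {s5} | {s9} | {s12}.
State s6 belongs to the block {s1,s6,s7}, which has 3 states.

3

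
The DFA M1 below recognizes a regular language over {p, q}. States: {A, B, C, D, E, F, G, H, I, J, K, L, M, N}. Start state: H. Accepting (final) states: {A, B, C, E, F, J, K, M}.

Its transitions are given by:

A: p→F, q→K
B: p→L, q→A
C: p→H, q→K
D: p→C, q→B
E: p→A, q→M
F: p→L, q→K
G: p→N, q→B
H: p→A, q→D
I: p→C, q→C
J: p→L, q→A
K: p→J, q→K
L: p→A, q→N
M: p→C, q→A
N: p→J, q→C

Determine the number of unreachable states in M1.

BFS from H reaches {A, B, C, D, F, H, J, K, L, N}; the 4 state(s) E, G, I, M are never visited.

4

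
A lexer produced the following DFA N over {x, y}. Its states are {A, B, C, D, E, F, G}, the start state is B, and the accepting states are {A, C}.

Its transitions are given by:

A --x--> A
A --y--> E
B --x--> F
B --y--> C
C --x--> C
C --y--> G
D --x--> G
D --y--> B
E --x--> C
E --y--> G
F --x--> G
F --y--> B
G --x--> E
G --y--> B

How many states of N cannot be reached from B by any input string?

2

No path from B leads to A, D; the other 5 states are all reachable.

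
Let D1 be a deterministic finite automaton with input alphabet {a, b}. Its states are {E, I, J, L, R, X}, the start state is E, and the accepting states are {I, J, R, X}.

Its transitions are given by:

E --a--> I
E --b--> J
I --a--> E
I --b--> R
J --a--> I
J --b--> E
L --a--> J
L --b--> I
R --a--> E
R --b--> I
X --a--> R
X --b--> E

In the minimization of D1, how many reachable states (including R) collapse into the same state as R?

First remove the unreachable states {L,X}; 4 states remain.
P0 = {I,J,R} | {E}.
Refine {I,J,R} on symbol a: members go to different blocks, giving {I,R} and {J}.
No further refinement is possible. Final partition (3 blocks): {I,R} | {E} | {J}.
The equivalence class containing R is {I,R}, of size 2.

2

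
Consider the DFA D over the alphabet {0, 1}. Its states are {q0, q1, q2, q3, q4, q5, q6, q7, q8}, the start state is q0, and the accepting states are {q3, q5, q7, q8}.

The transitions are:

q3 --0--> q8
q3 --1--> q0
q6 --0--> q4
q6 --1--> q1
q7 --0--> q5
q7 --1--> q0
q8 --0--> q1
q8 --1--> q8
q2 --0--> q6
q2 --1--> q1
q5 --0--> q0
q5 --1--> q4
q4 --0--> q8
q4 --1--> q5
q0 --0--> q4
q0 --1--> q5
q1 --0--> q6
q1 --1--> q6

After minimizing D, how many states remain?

First remove the unreachable states {q2,q3,q7}; 6 states remain.
Start with accepting vs non-accepting: {q5,q8} | {q0,q1,q4,q6}.
Split {q5,q8} by δ(·,1) → {q5} and {q8}.
Refine {q0,q1,q4,q6} on symbol 0: members go to different blocks, giving {q0,q1,q6} and {q4}.
On input 0, block {q0,q1,q6} splits into {q0,q6} and {q1}.
Refine {q0,q6} on symbol 1: members go to different blocks, giving {q0} and {q6}.
The partition is now stable with 6 blocks: {q5} | {q0} | {q8} | {q4} | {q1} | {q6}.

6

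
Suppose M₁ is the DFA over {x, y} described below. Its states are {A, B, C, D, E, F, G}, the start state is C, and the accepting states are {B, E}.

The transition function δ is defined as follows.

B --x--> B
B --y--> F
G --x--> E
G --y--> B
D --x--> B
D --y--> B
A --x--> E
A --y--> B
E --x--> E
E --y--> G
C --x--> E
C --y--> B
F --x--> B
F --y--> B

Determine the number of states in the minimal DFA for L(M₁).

Reachable states from the start: {B,C,E,F,G}. Unreachable: {A,D} — drop them.
Initial partition by acceptance: {B,E} | {C,F,G}.
Stable partition: {B,E} | {C,F,G} — 2 equivalence classes.

2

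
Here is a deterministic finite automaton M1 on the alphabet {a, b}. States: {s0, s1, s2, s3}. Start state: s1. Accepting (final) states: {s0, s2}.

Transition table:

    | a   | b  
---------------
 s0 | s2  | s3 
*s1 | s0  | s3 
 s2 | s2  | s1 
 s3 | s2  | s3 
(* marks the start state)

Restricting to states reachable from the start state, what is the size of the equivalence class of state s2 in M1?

2

P0 = {s0,s2} | {s1,s3}.
Stable partition: {s0,s2} | {s1,s3} — 2 equivalence classes.
State s2 belongs to the block {s0,s2}, which has 2 states.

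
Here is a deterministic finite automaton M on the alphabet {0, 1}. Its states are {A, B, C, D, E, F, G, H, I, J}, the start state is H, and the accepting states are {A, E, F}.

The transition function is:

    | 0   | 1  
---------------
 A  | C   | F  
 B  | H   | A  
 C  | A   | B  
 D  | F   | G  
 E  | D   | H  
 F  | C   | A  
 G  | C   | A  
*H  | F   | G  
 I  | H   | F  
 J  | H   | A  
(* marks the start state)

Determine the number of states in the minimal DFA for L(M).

Reachable states from the start: {A,B,C,F,G,H}. Unreachable: {D,E,I,J} — drop them.
Initial partition by acceptance: {A,F} | {B,C,G,H}.
On input 0, block {B,C,G,H} splits into {B,G} and {C,H}.
The partition is now stable with 3 blocks: {A,F} | {B,G} | {C,H}.

3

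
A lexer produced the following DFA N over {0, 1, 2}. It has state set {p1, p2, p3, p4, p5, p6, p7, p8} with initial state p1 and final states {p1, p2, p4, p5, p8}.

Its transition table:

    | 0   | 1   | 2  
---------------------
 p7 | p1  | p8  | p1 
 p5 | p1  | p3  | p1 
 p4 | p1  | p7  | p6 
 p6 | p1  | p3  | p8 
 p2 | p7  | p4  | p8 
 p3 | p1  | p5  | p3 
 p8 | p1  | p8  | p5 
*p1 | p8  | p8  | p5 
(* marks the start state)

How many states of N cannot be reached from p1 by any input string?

4

BFS from p1 reaches {p1, p3, p5, p8}; the 4 state(s) p2, p4, p6, p7 are never visited.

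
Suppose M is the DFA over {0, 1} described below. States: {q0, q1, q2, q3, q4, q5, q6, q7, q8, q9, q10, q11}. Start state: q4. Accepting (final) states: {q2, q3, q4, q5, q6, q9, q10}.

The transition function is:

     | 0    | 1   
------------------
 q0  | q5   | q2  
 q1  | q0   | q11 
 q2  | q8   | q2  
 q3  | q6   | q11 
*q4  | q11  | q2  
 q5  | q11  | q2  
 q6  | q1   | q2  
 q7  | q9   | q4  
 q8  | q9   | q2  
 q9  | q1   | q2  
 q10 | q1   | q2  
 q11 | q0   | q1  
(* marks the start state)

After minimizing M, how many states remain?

States {q3,q6,q7,q10} cannot be reached from the start state, so discard them.
Start with accepting vs non-accepting: {q2,q4,q5,q9} | {q0,q1,q8,q11}.
On input 0, block {q0,q1,q8,q11} splits into {q0,q8} and {q1,q11}.
On input 0, block {q2,q4,q5,q9} splits into {q4,q5,q9} and {q2}.
No further refinement is possible. Final partition (4 blocks): {q4,q5,q9} | {q0,q8} | {q1,q11} | {q2}.

4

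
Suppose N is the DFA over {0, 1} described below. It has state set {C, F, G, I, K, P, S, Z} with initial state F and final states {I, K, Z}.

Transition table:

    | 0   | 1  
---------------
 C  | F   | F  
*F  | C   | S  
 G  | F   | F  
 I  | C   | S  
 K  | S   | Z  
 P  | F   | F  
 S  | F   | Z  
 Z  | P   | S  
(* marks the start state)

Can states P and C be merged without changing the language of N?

Yes

States {G,I,K} cannot be reached from the start state, so discard them.
P0 = {Z} | {C,F,P,S}.
On input 1, block {C,F,P,S} splits into {C,F,P} and {S}.
Split {C,F,P} by δ(·,1) → {C,P} and {F}.
Stable partition: {Z} | {C,P} | {S} | {F} — 4 equivalence classes.
P and C lie in the same block of the stable partition, so they are equivalent — no string distinguishes them.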